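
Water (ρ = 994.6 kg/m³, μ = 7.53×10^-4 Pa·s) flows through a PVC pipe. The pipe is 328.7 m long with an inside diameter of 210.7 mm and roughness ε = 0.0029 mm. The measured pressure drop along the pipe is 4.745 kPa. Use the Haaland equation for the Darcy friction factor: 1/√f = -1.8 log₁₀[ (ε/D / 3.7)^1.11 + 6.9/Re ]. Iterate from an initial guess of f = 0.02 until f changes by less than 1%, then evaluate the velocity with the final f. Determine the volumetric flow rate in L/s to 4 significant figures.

Rearranging Darcy-Weisbach: V = √(2·ΔP·D/(f·L·ρ)). With ε/D = 2.9e-06/0.2107 = 1.38e-05, iterate starting from f = 0.02:
  f = 0.02 → V = √(2·4745·0.2107/(0.02·328.7·994.6)) = 0.553 m/s; Re = ρVD/μ = 1.539e+05; f → 0.01639
  f = 0.01639 → V = 0.6109 m/s; Re = 1.7e+05; f → 0.01608
  f = 0.01608 → V = 0.6168 m/s; Re = 1.717e+05; f → 0.01605
Converged (Δf/f < 1%). With the final f = 0.01605: V = √(2·4745·0.2107/(0.01605·328.7·994.6)) = 0.6174 m/s.
Q = V·A = 0.6174·(π/4·0.2107²) = 0.02153 m³/s = 21.53 L/s.

Q ≈ 21.53 L/s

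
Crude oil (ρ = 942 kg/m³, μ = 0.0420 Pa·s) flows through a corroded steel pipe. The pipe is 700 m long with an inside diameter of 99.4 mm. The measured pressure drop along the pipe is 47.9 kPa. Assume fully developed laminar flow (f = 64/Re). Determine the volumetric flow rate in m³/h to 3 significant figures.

Q ≈ 14.1 m³/h

For laminar flow, f = 64/Re with Re = ρVD/μ, so Darcy-Weisbach reduces to ΔP = 32μLV/D². Solving for V: V = ΔP·D²/(32μL) = 4.79e+04·(0.0994)²/(32·0.042·700) = 0.503 m/s.
Check: Re = ρVD/μ = 942·0.503·0.0994/0.042 = 1121 < 2300, so the laminar assumption holds.
Q = V·A = 0.503·(π/4·0.0994²) = 0.003904 m³/s = 14.1 m³/h.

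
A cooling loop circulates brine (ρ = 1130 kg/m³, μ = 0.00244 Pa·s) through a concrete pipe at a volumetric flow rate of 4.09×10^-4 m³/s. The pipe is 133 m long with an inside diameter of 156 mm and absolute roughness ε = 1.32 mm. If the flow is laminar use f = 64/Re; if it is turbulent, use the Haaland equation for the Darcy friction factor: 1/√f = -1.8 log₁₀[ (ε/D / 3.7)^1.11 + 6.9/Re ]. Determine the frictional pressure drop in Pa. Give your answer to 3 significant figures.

ΔP ≈ 9.13 Pa

Cross-sectional area A = πD²/4 = π(0.156)²/4 = 0.01911 m²; mean velocity V = Q/A = 0.000409/0.01911 = 0.0214 m/s.
Reynolds number Re = ρVD/μ = 1130 · 0.0214 · 0.156 / 0.00244 = 1546.
Re < 2300 → laminar flow, so f = 64/Re = 64/1546 = 0.0414 (the turbulent correlation is not needed).
Darcy-Weisbach: ΔP = f(L/D)(ρV²/2) = 0.0414·(133/0.156)·(1130·0.0214²/2) = 0.0414·852.6·0.2587 = 9.131 Pa.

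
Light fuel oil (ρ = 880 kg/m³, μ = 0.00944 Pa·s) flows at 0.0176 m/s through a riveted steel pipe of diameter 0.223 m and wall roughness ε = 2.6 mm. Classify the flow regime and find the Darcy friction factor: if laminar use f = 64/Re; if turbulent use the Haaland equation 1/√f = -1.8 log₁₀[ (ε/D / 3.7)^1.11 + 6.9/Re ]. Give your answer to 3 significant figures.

f ≈ 0.175

Re = ρVD/μ = 880·0.0176·0.223/0.00944 = 365.9.
Re < 2300 → laminar, so f = 64/Re = 0.1749 (roughness is irrelevant in laminar flow).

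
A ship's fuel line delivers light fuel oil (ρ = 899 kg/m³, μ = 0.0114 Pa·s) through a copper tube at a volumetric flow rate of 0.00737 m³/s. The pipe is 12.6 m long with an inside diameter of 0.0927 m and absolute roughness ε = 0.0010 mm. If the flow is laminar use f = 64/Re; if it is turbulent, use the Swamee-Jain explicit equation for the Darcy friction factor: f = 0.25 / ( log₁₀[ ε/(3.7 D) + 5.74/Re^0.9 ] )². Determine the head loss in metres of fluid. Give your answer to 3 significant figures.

h_f ≈ 0.273 m

Cross-sectional area A = πD²/4 = π(0.0927)²/4 = 0.006749 m²; mean velocity V = Q/A = 0.00737/0.006749 = 1.092 m/s.
Reynolds number Re = ρVD/μ = 899 · 1.092 · 0.0927 / 0.0114 = 7983.
Re > 4000 → turbulent. Relative roughness ε/D = 1e-06/0.0927 = 1.08e-05. Swamee-Jain: f = 0.25/(log₁₀[1.08e-05/3.7 + 5.74/7983^0.9])² = 0.25/(log₁₀[2.92e-06 + 0.00177])² = 0.25/(-2.752)² = 0.033.
Darcy-Weisbach: ΔP = f(L/D)(ρV²/2) = 0.033·(12.6/0.0927)·(899·1.092²/2) = 0.033·135.9·536 = 2404 Pa.
Head loss h_f = ΔP/(ρg) = 2404/(899·9.81) = 0.273 m.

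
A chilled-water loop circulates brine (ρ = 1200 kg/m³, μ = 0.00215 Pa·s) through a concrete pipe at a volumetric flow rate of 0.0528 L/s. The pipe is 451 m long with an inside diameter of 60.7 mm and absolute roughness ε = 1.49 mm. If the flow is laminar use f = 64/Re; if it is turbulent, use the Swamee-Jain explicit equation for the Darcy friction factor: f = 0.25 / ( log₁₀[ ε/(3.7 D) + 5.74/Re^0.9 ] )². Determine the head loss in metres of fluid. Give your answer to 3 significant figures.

h_f ≈ 0.0131 m

Q = 0.0528 L/s = 0.0528/1000 = 5.28e-05 m³/s.
Cross-sectional area A = πD²/4 = π(0.0607)²/4 = 0.002894 m²; mean velocity V = Q/A = 5.28e-05/0.002894 = 0.01825 m/s.
Reynolds number Re = ρVD/μ = 1200 · 0.01825 · 0.0607 / 0.00215 = 618.2.
Re < 2300 → laminar flow, so f = 64/Re = 64/618.2 = 0.1035 (the turbulent correlation is not needed).
Darcy-Weisbach: ΔP = f(L/D)(ρV²/2) = 0.1035·(451/0.0607)·(1200·0.01825²/2) = 0.1035·7430·0.1997 = 153.7 Pa.
Head loss h_f = ΔP/(ρg) = 153.7/(1200·9.81) = 0.0131 m.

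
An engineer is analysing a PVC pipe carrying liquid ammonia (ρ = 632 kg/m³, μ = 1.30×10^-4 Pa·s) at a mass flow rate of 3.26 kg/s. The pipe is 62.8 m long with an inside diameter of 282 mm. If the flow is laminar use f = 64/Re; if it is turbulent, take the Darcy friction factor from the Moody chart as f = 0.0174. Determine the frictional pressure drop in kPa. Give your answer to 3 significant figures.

ΔP ≈ 0.00835 kPa

A = πD²/4 = π(0.282)²/4 = 0.06246 m²; mean velocity V = ṁ/(ρA) = 3.26/(632 · 0.06246) = 0.08259 m/s.
Reynolds number Re = ρVD/μ = 632 · 0.08259 · 0.282 / 0.00013 = 1.132e+05.
Re > 4000 → turbulent; use the Moody-chart value f = 0.0174.
Darcy-Weisbach: ΔP = f(L/D)(ρV²/2) = 0.0174·(62.8/0.282)·(632·0.08259²/2) = 0.0174·222.7·2.155 = 8.352 Pa.
ΔP = 8.352 Pa = 0.00835 kPa.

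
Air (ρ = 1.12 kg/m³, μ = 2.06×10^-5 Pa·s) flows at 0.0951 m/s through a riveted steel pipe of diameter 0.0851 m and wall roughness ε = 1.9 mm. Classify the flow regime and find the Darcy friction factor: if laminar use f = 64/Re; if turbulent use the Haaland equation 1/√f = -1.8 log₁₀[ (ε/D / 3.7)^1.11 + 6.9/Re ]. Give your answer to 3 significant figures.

f ≈ 0.145

Re = ρVD/μ = 1.12·0.0951·0.0851/2.06e-05 = 440.
Re < 2300 → laminar, so f = 64/Re = 0.1455 (roughness is irrelevant in laminar flow).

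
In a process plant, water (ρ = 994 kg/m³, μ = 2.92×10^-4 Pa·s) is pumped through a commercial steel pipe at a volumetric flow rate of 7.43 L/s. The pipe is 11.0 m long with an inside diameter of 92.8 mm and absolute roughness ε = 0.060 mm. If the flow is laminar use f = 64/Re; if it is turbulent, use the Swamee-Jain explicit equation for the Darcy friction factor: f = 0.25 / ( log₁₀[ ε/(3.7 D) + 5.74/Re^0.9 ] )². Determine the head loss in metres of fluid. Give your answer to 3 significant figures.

h_f ≈ 0.138 m

Q = 7.43 L/s = 7.43/1000 = 0.00743 m³/s.
Cross-sectional area A = πD²/4 = π(0.0928)²/4 = 0.006764 m²; mean velocity V = Q/A = 0.00743/0.006764 = 1.099 m/s.
Reynolds number Re = ρVD/μ = 994 · 1.099 · 0.0928 / 0.000292 = 3.47e+05.
Re > 4000 → turbulent. Relative roughness ε/D = 6e-05/0.0928 = 0.000647. Swamee-Jain: f = 0.25/(log₁₀[0.000647/3.7 + 5.74/3.47e+05^0.9])² = 0.25/(log₁₀[0.000175 + 5.92e-05])² = 0.25/(-3.631)² = 0.01896.
Darcy-Weisbach: ΔP = f(L/D)(ρV²/2) = 0.01896·(11/0.0928)·(994·1.099²/2) = 0.01896·118.5·599.7 = 1348 Pa.
Head loss h_f = ΔP/(ρg) = 1348/(994·9.81) = 0.138 m.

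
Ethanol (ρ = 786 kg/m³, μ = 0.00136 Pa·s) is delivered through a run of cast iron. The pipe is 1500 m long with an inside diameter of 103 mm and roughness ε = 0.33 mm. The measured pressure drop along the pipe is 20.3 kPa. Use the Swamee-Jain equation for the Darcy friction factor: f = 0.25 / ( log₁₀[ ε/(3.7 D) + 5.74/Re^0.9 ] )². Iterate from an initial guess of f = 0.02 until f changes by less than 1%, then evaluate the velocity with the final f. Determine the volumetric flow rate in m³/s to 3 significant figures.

Rearranging Darcy-Weisbach: V = √(2·ΔP·D/(f·L·ρ)). With ε/D = 0.00033/0.103 = 0.0032, iterate starting from f = 0.02:
  f = 0.02 → V = √(2·2.03e+04·0.103/(0.02·1500·786)) = 0.4211 m/s; Re = ρVD/μ = 2.507e+04; f → 0.03133
  f = 0.03133 → V = 0.3365 m/s; Re = 2.003e+04; f → 0.03221
  f = 0.03221 → V = 0.3318 m/s; Re = 1.975e+04; f → 0.03227
Converged (Δf/f < 1%). With the final f = 0.03227: V = √(2·2.03e+04·0.103/(0.03227·1500·786)) = 0.3315 m/s.
Q = V·A = 0.3315·(π/4·0.103²) = 0.002762 m³/s = 0.00276 m³/s.

Q ≈ 0.00276 m³/s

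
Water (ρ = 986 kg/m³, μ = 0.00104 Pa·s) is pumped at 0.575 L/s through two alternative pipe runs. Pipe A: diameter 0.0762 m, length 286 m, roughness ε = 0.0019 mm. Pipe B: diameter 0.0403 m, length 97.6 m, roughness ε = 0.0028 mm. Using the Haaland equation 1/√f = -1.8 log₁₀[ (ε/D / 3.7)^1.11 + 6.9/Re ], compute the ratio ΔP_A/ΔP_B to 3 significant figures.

Pipe A: V = Q/A = 0.000575/0.00456 = 0.1261 m/s; Re = 9109; ε/D = 2.49e-05; Haaland → f = 0.03171; ΔP_A = f(L/D)(ρV²/2) = 932.9 Pa.
Pipe B: V = Q/A = 0.000575/0.001276 = 0.4508 m/s; Re = 1.722e+04; ε/D = 6.95e-05; Haaland → f = 0.02684; ΔP_B = f(L/D)(ρV²/2) = 6512 Pa.
ΔP_A/ΔP_B = 932.9/6512 = 0.143.

ΔP_A/ΔP_B ≈ 0.143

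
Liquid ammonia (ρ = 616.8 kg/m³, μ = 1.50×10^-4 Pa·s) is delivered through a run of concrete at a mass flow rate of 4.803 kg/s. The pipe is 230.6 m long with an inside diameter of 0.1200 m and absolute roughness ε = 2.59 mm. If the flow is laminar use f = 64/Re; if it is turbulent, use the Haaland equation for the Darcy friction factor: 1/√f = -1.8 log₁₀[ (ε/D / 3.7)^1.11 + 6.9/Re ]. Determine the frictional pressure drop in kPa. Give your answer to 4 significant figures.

ΔP ≈ 14.13 kPa

A = πD²/4 = π(0.12)²/4 = 0.01131 m²; mean velocity V = ṁ/(ρA) = 4.803/(616.8 · 0.01131) = 0.6885 m/s.
Reynolds number Re = ρVD/μ = 616.8 · 0.6885 · 0.12 / 0.00015 = 3.397e+05.
Re > 4000 → turbulent. Relative roughness ε/D = 0.00259/0.12 = 0.0216. Haaland: 1/√f = -1.8 log₁₀[(0.0216/3.7)^1.11 + 6.9/3.397e+05] = -1.8 log₁₀[0.00331 + 2.03e-05] = 4.459, so f = 0.0503.
Darcy-Weisbach: ΔP = f(L/D)(ρV²/2) = 0.0503·(230.6/0.12)·(616.8·0.6885²/2) = 0.0503·1922·146.2 = 1.413e+04 Pa.
ΔP = 1.413e+04 Pa = 14.13 kPa.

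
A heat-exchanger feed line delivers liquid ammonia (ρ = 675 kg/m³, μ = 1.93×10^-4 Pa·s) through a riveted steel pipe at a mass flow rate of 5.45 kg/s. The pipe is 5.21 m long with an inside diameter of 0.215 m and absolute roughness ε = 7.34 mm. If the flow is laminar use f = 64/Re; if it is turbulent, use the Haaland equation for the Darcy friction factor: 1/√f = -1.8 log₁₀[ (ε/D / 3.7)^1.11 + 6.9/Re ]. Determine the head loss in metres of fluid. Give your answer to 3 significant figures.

h_f ≈ 0.00371 m

A = πD²/4 = π(0.215)²/4 = 0.03631 m²; mean velocity V = ṁ/(ρA) = 5.45/(675 · 0.03631) = 0.2224 m/s.
Reynolds number Re = ρVD/μ = 675 · 0.2224 · 0.215 / 0.000193 = 1.672e+05.
Re > 4000 → turbulent. Relative roughness ε/D = 0.00734/0.215 = 0.0341. Haaland: 1/√f = -1.8 log₁₀[(0.0341/3.7)^1.11 + 6.9/1.672e+05] = -1.8 log₁₀[0.00551 + 4.13e-05] = 4.06, so f = 0.06067.
Darcy-Weisbach: ΔP = f(L/D)(ρV²/2) = 0.06067·(5.21/0.215)·(675·0.2224²/2) = 0.06067·24.23·16.69 = 24.54 Pa.
Head loss h_f = ΔP/(ρg) = 24.54/(675·9.81) = 0.00371 m.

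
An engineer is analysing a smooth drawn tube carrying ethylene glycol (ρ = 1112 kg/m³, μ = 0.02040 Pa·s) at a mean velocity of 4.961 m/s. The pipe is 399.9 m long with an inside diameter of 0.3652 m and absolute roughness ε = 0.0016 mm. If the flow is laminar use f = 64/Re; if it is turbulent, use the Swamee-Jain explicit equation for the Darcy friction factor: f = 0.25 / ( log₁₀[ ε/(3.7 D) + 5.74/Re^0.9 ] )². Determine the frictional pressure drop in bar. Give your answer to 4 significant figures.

Reynolds number Re = ρVD/μ = 1112 · 4.961 · 0.3652 / 0.0204 = 9.876e+04.
Re > 4000 → turbulent. Relative roughness ε/D = 1.6e-06/0.3652 = 4.38e-06. Swamee-Jain: f = 0.25/(log₁₀[4.38e-06/3.7 + 5.74/9.876e+04^0.9])² = 0.25/(log₁₀[1.18e-06 + 0.000184])² = 0.25/(-3.733)² = 0.01794.
Darcy-Weisbach: ΔP = f(L/D)(ρV²/2) = 0.01794·(399.9/0.3652)·(1112·4.961²/2) = 0.01794·1095·1.368e+04 = 2.688e+05 Pa.
ΔP = 2.688e+05 Pa = 2.688 bar.

ΔP ≈ 2.688 bar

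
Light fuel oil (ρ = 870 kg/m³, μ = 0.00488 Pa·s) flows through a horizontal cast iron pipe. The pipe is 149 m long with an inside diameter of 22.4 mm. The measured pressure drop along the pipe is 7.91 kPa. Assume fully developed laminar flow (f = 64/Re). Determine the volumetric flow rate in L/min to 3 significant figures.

For laminar flow, f = 64/Re with Re = ρVD/μ, so Darcy-Weisbach reduces to ΔP = 32μLV/D². Solving for V: V = ΔP·D²/(32μL) = 7910·(0.0224)²/(32·0.00488·149) = 0.1706 m/s.
Check: Re = ρVD/μ = 870·0.1706·0.0224/0.00488 = 681.2 < 2300, so the laminar assumption holds.
Q = V·A = 0.1706·(π/4·0.0224²) = 6.722e-05 m³/s = 4.03 L/min.

Q ≈ 4.03 L/min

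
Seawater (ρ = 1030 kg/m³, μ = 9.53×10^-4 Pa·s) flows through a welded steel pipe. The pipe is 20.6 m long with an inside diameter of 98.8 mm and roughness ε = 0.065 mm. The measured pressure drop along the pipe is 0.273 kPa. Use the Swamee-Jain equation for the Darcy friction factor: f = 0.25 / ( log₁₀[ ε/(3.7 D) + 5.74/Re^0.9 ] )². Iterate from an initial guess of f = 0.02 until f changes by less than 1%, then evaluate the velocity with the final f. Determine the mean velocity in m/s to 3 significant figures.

V ≈ 0.321 m/s

Rearranging Darcy-Weisbach: V = √(2·ΔP·D/(f·L·ρ)). With ε/D = 6.5e-05/0.0988 = 0.000658, iterate starting from f = 0.02:
  f = 0.02 → V = √(2·273·0.0988/(0.02·20.6·1030)) = 0.3565 m/s; Re = ρVD/μ = 3.807e+04; f → 0.0242
  f = 0.0242 → V = 0.3241 m/s; Re = 3.461e+04; f → 0.02461
  f = 0.02461 → V = 0.3214 m/s; Re = 3.432e+04; f → 0.02464
Converged (Δf/f < 1%). With the final f = 0.02464: V = √(2·273·0.0988/(0.02464·20.6·1030)) = 0.3212 m/s.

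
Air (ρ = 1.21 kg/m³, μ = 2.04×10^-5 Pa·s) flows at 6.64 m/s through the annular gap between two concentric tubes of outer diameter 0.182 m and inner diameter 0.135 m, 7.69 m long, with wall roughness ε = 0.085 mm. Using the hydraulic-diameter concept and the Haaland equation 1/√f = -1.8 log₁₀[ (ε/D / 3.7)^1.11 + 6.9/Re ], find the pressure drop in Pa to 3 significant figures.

Hydraulic diameter D_h = 4A/P = D_o - D_i = 0.182 - 0.135 = 0.047 m.
Re = ρVD_h/μ = 1.21·6.64·0.047/2.04e-05 = 1.851e+04.
ε/D_h = 8.5e-05/0.047 = 0.00181; Haaland gives 1/√f = -1.8 log₁₀[0.000211+0.000373] = 5.82, so f = 0.02952.
ΔP = f(L/D_h)(ρV²/2) = 0.02952·7.69/0.047·26.67 = 128.8 Pa.

ΔP ≈ 129 Pa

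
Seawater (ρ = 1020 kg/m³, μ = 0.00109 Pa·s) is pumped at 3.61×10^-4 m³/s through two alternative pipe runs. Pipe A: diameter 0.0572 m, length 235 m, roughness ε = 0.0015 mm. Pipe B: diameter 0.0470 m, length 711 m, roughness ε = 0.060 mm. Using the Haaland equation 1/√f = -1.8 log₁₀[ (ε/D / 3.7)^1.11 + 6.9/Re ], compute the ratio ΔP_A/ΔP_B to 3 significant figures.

ΔP_A/ΔP_B ≈ 0.125

Pipe A: V = Q/A = 0.000361/0.00257 = 0.1405 m/s; Re = 7520; ε/D = 2.62e-05; Haaland → f = 0.03348; ΔP_A = f(L/D)(ρV²/2) = 1384 Pa.
Pipe B: V = Q/A = 0.000361/0.001735 = 0.2081 m/s; Re = 9152; ε/D = 0.00128; Haaland → f = 0.03324; ΔP_B = f(L/D)(ρV²/2) = 1.11e+04 Pa.
ΔP_A/ΔP_B = 1384/1.11e+04 = 0.125.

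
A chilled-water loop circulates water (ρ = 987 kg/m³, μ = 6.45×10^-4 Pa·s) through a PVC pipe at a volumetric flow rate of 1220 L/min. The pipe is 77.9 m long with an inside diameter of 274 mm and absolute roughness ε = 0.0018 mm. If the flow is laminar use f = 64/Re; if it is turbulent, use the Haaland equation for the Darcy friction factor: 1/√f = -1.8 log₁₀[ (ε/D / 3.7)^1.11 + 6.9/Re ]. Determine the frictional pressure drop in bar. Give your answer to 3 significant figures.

ΔP ≈ 0.00276 bar

Q = 1220 L/min = 1220/60000 = 0.02033 m³/s.
Cross-sectional area A = πD²/4 = π(0.274)²/4 = 0.05896 m²; mean velocity V = Q/A = 0.02033/0.05896 = 0.3448 m/s.
Reynolds number Re = ρVD/μ = 987 · 0.3448 · 0.274 / 0.000645 = 1.446e+05.
Re > 4000 → turbulent. Relative roughness ε/D = 1.8e-06/0.274 = 6.57e-06. Haaland: 1/√f = -1.8 log₁₀[(6.57e-06/3.7)^1.11 + 6.9/1.446e+05] = -1.8 log₁₀[4.14e-07 + 4.77e-05] = 7.772, so f = 0.01656.
Darcy-Weisbach: ΔP = f(L/D)(ρV²/2) = 0.01656·(77.9/0.274)·(987·0.3448²/2) = 0.01656·284.3·58.68 = 276.2 Pa.
ΔP = 276.2 Pa = 0.00276 bar.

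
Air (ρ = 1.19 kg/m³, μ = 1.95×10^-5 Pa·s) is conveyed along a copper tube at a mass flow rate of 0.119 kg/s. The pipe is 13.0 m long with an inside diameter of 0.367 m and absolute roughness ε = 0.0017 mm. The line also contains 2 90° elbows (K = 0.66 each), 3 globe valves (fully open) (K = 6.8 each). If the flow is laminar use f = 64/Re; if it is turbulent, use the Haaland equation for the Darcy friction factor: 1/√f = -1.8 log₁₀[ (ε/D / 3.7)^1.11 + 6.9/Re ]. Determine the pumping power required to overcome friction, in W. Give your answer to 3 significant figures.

A = πD²/4 = π(0.367)²/4 = 0.1058 m²; mean velocity V = ṁ/(ρA) = 0.119/(1.19 · 0.1058) = 0.9453 m/s.
Reynolds number Re = ρVD/μ = 1.19 · 0.9453 · 0.367 / 1.95e-05 = 2.117e+04.
Re > 4000 → turbulent. Relative roughness ε/D = 1.7e-06/0.367 = 4.63e-06. Haaland: 1/√f = -1.8 log₁₀[(4.63e-06/3.7)^1.11 + 6.9/2.117e+04] = -1.8 log₁₀[2.81e-07 + 0.000326] = 6.276, so f = 0.02539.
Total minor-loss coefficient ΣK = 2·0.66 + 3·6.8 = 21.7.
ΔP = [f·L/D + ΣK]·(ρV²/2) = [0.02539·13/0.367 + 21.7]·(1.19·0.9453²/2) = [0.8994 + 21.7]·0.5317 = 12.03 Pa.
Q = ṁ/ρ = 0.119/1.19 = 0.1 m³/s.
Pumping power P = QΔP = 0.1·12.03 = 1.203 W = 1.20 W.

P ≈ 1.20 W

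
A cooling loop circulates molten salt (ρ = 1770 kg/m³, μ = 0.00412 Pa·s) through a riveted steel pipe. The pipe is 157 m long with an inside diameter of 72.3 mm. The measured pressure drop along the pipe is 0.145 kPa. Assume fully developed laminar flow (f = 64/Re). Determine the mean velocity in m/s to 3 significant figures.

V ≈ 0.0366 m/s

For laminar flow, f = 64/Re with Re = ρVD/μ, so Darcy-Weisbach reduces to ΔP = 32μLV/D². Solving for V: V = ΔP·D²/(32μL) = 145·(0.0723)²/(32·0.00412·157) = 0.03662 m/s.
Check: Re = ρVD/μ = 1770·0.03662·0.0723/0.00412 = 1137 < 2300, so the laminar assumption holds.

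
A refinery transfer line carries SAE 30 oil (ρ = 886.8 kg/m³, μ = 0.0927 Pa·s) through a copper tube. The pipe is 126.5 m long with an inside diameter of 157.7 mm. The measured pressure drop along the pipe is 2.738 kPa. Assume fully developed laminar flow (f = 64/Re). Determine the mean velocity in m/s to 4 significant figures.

V ≈ 0.1815 m/s

For laminar flow, f = 64/Re with Re = ρVD/μ, so Darcy-Weisbach reduces to ΔP = 32μLV/D². Solving for V: V = ΔP·D²/(32μL) = 2738·(0.1577)²/(32·0.0927·126.5) = 0.1815 m/s.
Check: Re = ρVD/μ = 886.8·0.1815·0.1577/0.0927 = 273.8 < 2300, so the laminar assumption holds.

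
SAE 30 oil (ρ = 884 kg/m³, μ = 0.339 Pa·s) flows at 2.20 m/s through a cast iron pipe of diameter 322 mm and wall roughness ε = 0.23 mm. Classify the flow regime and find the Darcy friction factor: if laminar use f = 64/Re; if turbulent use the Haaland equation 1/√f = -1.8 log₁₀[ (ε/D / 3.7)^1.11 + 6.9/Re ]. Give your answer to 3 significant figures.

f ≈ 0.0346

Re = ρVD/μ = 884·2.2·0.322/0.339 = 1847.
Re < 2300 → laminar, so f = 64/Re = 0.03465 (roughness is irrelevant in laminar flow).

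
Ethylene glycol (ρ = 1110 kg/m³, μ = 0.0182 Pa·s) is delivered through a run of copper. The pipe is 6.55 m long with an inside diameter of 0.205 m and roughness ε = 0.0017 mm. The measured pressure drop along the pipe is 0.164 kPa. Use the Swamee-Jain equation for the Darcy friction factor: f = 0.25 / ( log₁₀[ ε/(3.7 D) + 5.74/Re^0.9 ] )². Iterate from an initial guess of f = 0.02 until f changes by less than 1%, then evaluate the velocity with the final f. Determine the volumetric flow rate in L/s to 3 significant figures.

Rearranging Darcy-Weisbach: V = √(2·ΔP·D/(f·L·ρ)). With ε/D = 1.7e-06/0.205 = 8.29e-06, iterate starting from f = 0.02:
  f = 0.02 → V = √(2·164·0.205/(0.02·6.55·1110)) = 0.68 m/s; Re = ρVD/μ = 8502; f → 0.03242
  f = 0.03242 → V = 0.5341 m/s; Re = 6678; f → 0.03473
  f = 0.03473 → V = 0.516 m/s; Re = 6451; f → 0.03509
  f = 0.03509 → V = 0.5134 m/s; Re = 6419; f → 0.03514
Converged (Δf/f < 1%). With the final f = 0.03514: V = √(2·164·0.205/(0.03514·6.55·1110)) = 0.513 m/s.
Q = V·A = 0.513·(π/4·0.205²) = 0.01693 m³/s = 16.9 L/s.

Q ≈ 16.9 L/s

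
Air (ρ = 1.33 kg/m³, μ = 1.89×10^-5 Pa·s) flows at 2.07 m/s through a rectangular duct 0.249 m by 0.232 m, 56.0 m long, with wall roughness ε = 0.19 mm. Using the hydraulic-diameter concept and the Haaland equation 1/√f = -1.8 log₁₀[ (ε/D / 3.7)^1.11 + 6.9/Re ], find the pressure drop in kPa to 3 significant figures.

ΔP ≈ 0.0163 kPa

Hydraulic diameter D_h = 4A/P = 4·(0.249·0.232)/(2·(0.249+0.232)) = 0.2311/0.962 = 0.2402 m.
Re = ρVD_h/μ = 1.33·2.07·0.2402/1.89e-05 = 3.499e+04.
ε/D_h = 0.00019/0.2402 = 0.000791; Haaland gives 1/√f = -1.8 log₁₀[8.44e-05+0.000197] = 6.391, so f = 0.02449.
ΔP = f(L/D_h)(ρV²/2) = 0.02449·56/0.2402·2.849 = 16.27 Pa.
ΔP = 0.0163 kPa.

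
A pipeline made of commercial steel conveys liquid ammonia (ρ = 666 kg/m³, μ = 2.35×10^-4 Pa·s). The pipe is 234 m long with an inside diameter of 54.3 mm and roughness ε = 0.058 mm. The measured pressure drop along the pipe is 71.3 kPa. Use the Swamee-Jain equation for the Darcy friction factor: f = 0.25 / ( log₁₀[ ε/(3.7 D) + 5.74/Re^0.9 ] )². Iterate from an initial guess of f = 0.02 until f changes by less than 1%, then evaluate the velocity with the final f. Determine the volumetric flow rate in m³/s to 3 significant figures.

Q ≈ 0.00354 m³/s

Rearranging Darcy-Weisbach: V = √(2·ΔP·D/(f·L·ρ)). With ε/D = 5.8e-05/0.0543 = 0.00107, iterate starting from f = 0.02:
  f = 0.02 → V = √(2·7.13e+04·0.0543/(0.02·234·666)) = 1.576 m/s; Re = ρVD/μ = 2.426e+05; f → 0.02123
  f = 0.02123 → V = 1.53 m/s; Re = 2.354e+05; f → 0.02127
Converged (Δf/f < 1%). With the final f = 0.02127: V = √(2·7.13e+04·0.0543/(0.02127·234·666)) = 1.529 m/s.
Q = V·A = 1.529·(π/4·0.0543²) = 0.00354 m³/s = 0.00354 m³/s.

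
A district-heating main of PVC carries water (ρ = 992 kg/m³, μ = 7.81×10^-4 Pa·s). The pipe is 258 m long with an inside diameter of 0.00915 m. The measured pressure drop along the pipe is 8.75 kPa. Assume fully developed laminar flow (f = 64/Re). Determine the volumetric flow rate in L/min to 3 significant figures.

For laminar flow, f = 64/Re with Re = ρVD/μ, so Darcy-Weisbach reduces to ΔP = 32μLV/D². Solving for V: V = ΔP·D²/(32μL) = 8750·(0.00915)²/(32·0.000781·258) = 0.1136 m/s.
Check: Re = ρVD/μ = 992·0.1136·0.00915/0.000781 = 1320 < 2300, so the laminar assumption holds.
Q = V·A = 0.1136·(π/4·0.00915²) = 7.471e-06 m³/s = 0.448 L/min.

Q ≈ 0.448 L/min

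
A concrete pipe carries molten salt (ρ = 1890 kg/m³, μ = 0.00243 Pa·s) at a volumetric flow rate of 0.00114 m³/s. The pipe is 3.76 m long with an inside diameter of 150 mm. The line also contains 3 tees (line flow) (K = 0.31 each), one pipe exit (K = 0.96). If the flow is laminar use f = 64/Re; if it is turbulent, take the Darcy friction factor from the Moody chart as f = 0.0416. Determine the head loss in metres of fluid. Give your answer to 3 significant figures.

Cross-sectional area A = πD²/4 = π(0.15)²/4 = 0.01767 m²; mean velocity V = Q/A = 0.00114/0.01767 = 0.06451 m/s.
Reynolds number Re = ρVD/μ = 1890 · 0.06451 · 0.15 / 0.00243 = 7526.
Re > 4000 → turbulent; use the Moody-chart value f = 0.0416.
Total minor-loss coefficient ΣK = 3·0.31 + 1·0.96 = 1.89.
ΔP = [f·L/D + ΣK]·(ρV²/2) = [0.0416·3.76/0.15 + 1.89]·(1890·0.06451²/2) = [1.043 + 1.89]·3.933 = 11.53 Pa.
Head loss h_f = ΔP/(ρg) = 11.53/(1890·9.81) = 6.22×10^-4 m.

h_f ≈ 6.22×10^-4 m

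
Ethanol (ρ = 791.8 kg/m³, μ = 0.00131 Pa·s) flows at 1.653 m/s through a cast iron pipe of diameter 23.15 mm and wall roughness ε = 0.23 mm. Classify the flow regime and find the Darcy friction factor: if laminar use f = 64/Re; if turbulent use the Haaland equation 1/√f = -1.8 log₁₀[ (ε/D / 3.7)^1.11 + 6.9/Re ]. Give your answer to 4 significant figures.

f ≈ 0.04023

Re = ρVD/μ = 791.8·1.653·0.02315/0.00131 = 2.313e+04.
Re > 4000 → turbulent. ε/D = 0.00023/0.02315 = 0.00994; Haaland: 1/√f = -1.8 log₁₀[0.0014 + 0.000298] = 4.986, so f = 0.04023.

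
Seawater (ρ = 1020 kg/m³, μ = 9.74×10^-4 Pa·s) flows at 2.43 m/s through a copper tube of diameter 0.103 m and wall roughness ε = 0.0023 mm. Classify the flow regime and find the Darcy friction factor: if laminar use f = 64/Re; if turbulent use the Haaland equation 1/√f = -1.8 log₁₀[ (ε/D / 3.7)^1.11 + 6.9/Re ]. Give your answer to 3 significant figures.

Re = ρVD/μ = 1020·2.43·0.103/0.000974 = 2.621e+05.
Re > 4000 → turbulent. ε/D = 2.3e-06/0.103 = 2.23e-05; Haaland: 1/√f = -1.8 log₁₀[1.61e-06 + 2.63e-05] = 8.197, so f = 0.01488.

f ≈ 0.0149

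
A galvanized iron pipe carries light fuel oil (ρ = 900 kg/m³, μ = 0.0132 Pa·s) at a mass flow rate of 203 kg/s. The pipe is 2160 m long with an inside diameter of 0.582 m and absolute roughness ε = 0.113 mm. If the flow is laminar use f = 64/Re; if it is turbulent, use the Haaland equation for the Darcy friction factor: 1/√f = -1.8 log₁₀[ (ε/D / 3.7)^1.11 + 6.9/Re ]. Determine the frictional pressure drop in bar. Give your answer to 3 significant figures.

ΔP ≈ 0.278 bar

A = πD²/4 = π(0.582)²/4 = 0.266 m²; mean velocity V = ṁ/(ρA) = 203/(900 · 0.266) = 0.8478 m/s.
Reynolds number Re = ρVD/μ = 900 · 0.8478 · 0.582 / 0.0132 = 3.364e+04.
Re > 4000 → turbulent. Relative roughness ε/D = 0.000113/0.582 = 0.000194. Haaland: 1/√f = -1.8 log₁₀[(0.000194/3.7)^1.11 + 6.9/3.364e+04] = -1.8 log₁₀[1.77e-05 + 0.000205] = 6.574, so f = 0.02314.
Darcy-Weisbach: ΔP = f(L/D)(ρV²/2) = 0.02314·(2160/0.582)·(900·0.8478²/2) = 0.02314·3711·323.5 = 2.778e+04 Pa.
ΔP = 2.778e+04 Pa = 0.278 bar.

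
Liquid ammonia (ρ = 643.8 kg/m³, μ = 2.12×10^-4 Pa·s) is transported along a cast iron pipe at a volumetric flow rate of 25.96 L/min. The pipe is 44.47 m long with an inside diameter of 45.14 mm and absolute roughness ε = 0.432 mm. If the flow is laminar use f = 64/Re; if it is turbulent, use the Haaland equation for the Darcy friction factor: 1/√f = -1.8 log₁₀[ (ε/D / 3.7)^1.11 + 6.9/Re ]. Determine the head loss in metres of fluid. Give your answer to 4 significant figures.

Q = 25.96 L/min = 25.96/60000 = 0.0004327 m³/s.
Cross-sectional area A = πD²/4 = π(0.04514)²/4 = 0.0016 m²; mean velocity V = Q/A = 0.0004327/0.0016 = 0.2704 m/s.
Reynolds number Re = ρVD/μ = 643.8 · 0.2704 · 0.04514 / 0.000212 = 3.706e+04.
Re > 4000 → turbulent. Relative roughness ε/D = 0.000432/0.04514 = 0.00957. Haaland: 1/√f = -1.8 log₁₀[(0.00957/3.7)^1.11 + 6.9/3.706e+04] = -1.8 log₁₀[0.00134 + 0.000186] = 5.068, so f = 0.03894.
Darcy-Weisbach: ΔP = f(L/D)(ρV²/2) = 0.03894·(44.47/0.04514)·(643.8·0.2704²/2) = 0.03894·985.2·23.53 = 902.5 Pa.
Head loss h_f = ΔP/(ρg) = 902.5/(643.8·9.81) = 0.1429 m.

h_f ≈ 0.1429 m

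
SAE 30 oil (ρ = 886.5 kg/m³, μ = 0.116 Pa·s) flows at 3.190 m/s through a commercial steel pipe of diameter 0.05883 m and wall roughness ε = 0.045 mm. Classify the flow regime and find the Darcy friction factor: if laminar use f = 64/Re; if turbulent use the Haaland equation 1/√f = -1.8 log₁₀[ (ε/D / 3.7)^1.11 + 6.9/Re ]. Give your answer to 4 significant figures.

f ≈ 0.04462

Re = ρVD/μ = 886.5·3.19·0.05883/0.116 = 1434.
Re < 2300 → laminar, so f = 64/Re = 0.04462 (roughness is irrelevant in laminar flow).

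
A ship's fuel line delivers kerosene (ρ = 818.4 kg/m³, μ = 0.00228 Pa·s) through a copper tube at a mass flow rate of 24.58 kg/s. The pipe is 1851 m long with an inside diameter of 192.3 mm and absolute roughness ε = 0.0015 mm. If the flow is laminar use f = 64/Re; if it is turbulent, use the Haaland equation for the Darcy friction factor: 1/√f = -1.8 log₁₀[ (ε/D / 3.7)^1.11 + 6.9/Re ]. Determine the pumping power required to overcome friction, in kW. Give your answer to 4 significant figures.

P ≈ 2.425 kW

A = πD²/4 = π(0.1923)²/4 = 0.02904 m²; mean velocity V = ṁ/(ρA) = 24.58/(818.4 · 0.02904) = 1.034 m/s.
Reynolds number Re = ρVD/μ = 818.4 · 1.034 · 0.1923 / 0.00228 = 7.138e+04.
Re > 4000 → turbulent. Relative roughness ε/D = 1.5e-06/0.1923 = 7.8e-06. Haaland: 1/√f = -1.8 log₁₀[(7.8e-06/3.7)^1.11 + 6.9/7.138e+04] = -1.8 log₁₀[5.01e-07 + 9.67e-05] = 7.222, so f = 0.01917.
Darcy-Weisbach: ΔP = f(L/D)(ρV²/2) = 0.01917·(1851/0.1923)·(818.4·1.034²/2) = 0.01917·9626·437.6 = 8.075e+04 Pa.
Q = ṁ/ρ = 24.58/818.4 = 0.03003 m³/s.
Pumping power P = QΔP = 0.03003·8.075e+04 = 2425.2 W = 2.425 kW.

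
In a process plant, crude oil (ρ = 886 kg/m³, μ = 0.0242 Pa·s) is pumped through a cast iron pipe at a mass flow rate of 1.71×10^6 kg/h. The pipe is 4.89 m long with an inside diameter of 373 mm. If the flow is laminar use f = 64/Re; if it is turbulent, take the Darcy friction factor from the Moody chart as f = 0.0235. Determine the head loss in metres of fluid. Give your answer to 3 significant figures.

ṁ = 1.71×10^6 kg/h = 1.71×10^6/3600 = 475 kg/s.
A = πD²/4 = π(0.373)²/4 = 0.1093 m²; mean velocity V = ṁ/(ρA) = 475/(886 · 0.1093) = 4.906 m/s.
Reynolds number Re = ρVD/μ = 886 · 4.906 · 0.373 / 0.0242 = 6.7e+04.
Re > 4000 → turbulent; use the Moody-chart value f = 0.0235.
Darcy-Weisbach: ΔP = f(L/D)(ρV²/2) = 0.0235·(4.89/0.373)·(886·4.906²/2) = 0.0235·13.11·1.066e+04 = 3285 Pa.
Head loss h_f = ΔP/(ρg) = 3285/(886·9.81) = 0.378 m.

h_f ≈ 0.378 m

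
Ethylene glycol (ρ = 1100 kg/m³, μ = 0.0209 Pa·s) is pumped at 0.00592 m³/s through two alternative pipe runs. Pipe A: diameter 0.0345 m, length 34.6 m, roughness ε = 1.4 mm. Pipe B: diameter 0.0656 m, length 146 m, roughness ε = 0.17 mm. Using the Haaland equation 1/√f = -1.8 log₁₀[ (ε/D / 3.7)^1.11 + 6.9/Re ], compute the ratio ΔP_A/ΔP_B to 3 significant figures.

Pipe A: V = Q/A = 0.00592/0.0009348 = 6.333 m/s; Re = 1.15e+04; ε/D = 0.0406; Haaland → f = 0.06751; ΔP_A = f(L/D)(ρV²/2) = 1.494e+06 Pa.
Pipe B: V = Q/A = 0.00592/0.00338 = 1.752 m/s; Re = 6047; ε/D = 0.00259; Haaland → f = 0.03835; ΔP_B = f(L/D)(ρV²/2) = 1.44e+05 Pa.
ΔP_A/ΔP_B = 1.494e+06/1.44e+05 = 10.4.

ΔP_A/ΔP_B ≈ 10.4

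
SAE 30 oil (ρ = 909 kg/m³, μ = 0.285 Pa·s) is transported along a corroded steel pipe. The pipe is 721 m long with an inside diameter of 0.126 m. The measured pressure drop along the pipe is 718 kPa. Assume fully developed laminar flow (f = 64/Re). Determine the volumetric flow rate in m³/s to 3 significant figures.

For laminar flow, f = 64/Re with Re = ρVD/μ, so Darcy-Weisbach reduces to ΔP = 32μLV/D². Solving for V: V = ΔP·D²/(32μL) = 7.18e+05·(0.126)²/(32·0.285·721) = 1.734 m/s.
Check: Re = ρVD/μ = 909·1.734·0.126/0.285 = 696.7 < 2300, so the laminar assumption holds.
Q = V·A = 1.734·(π/4·0.126²) = 0.02162 m³/s = 0.0216 m³/s.

Q ≈ 0.0216 m³/s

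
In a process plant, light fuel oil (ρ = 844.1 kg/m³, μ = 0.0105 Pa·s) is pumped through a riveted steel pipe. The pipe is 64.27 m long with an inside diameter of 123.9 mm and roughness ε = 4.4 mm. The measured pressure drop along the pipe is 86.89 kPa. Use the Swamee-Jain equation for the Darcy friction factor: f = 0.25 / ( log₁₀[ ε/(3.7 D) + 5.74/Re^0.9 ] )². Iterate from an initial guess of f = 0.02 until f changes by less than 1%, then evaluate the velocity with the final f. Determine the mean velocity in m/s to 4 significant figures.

Rearranging Darcy-Weisbach: V = √(2·ΔP·D/(f·L·ρ)). With ε/D = 0.0044/0.1239 = 0.0355, iterate starting from f = 0.02:
  f = 0.02 → V = √(2·8.689e+04·0.1239/(0.02·64.27·844.1)) = 4.455 m/s; Re = ρVD/μ = 4.437e+04; f → 0.06243
  f = 0.06243 → V = 2.521 m/s; Re = 2.511e+04; f → 0.06312
  f = 0.06312 → V = 2.508 m/s; Re = 2.498e+04; f → 0.06312
Converged (Δf/f < 1%). With the final f = 0.06312: V = √(2·8.689e+04·0.1239/(0.06312·64.27·844.1)) = 2.507 m/s.

V ≈ 2.507 m/s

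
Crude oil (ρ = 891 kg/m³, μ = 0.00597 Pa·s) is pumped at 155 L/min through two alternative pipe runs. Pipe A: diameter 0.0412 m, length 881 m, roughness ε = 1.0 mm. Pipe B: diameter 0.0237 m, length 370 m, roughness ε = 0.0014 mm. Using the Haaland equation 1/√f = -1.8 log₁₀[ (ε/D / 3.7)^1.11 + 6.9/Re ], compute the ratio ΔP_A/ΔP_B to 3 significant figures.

ΔP_A/ΔP_B ≈ 0.324

Pipe A: V = Q/A = 0.002583/0.001333 = 1.938 m/s; Re = 1.192e+04; ε/D = 0.0243; Haaland → f = 0.05536; ΔP_A = f(L/D)(ρV²/2) = 1.98e+06 Pa.
Pipe B: V = Q/A = 0.002583/0.0004412 = 5.856 m/s; Re = 2.071e+04; ε/D = 5.91e-05; Haaland → f = 0.02561; ΔP_B = f(L/D)(ρV²/2) = 6.109e+06 Pa.
ΔP_A/ΔP_B = 1.98e+06/6.109e+06 = 0.324.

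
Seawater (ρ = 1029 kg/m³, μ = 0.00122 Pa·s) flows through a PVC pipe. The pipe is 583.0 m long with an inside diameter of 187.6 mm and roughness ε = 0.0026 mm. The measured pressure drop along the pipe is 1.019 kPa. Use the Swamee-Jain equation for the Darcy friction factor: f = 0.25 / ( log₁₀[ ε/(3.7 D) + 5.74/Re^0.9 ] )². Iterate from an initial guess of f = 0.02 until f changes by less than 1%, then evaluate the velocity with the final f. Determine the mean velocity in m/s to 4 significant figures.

Rearranging Darcy-Weisbach: V = √(2·ΔP·D/(f·L·ρ)). With ε/D = 2.6e-06/0.1876 = 1.39e-05, iterate starting from f = 0.02:
  f = 0.02 → V = √(2·1019·0.1876/(0.02·583·1029)) = 0.1785 m/s; Re = ρVD/μ = 2.825e+04; f → 0.02376
  f = 0.02376 → V = 0.1638 m/s; Re = 2.592e+04; f → 0.02425
  f = 0.02425 → V = 0.1621 m/s; Re = 2.565e+04; f → 0.02431
Converged (Δf/f < 1%). With the final f = 0.02431: V = √(2·1019·0.1876/(0.02431·583·1029)) = 0.1619 m/s.

V ≈ 0.1619 m/s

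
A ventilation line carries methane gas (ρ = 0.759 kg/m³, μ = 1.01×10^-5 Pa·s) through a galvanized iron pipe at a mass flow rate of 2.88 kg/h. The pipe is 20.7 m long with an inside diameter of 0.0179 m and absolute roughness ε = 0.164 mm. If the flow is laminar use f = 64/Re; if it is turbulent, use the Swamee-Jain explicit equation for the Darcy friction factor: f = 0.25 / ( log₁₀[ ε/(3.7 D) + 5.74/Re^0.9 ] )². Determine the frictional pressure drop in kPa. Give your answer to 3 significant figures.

ΔP ≈ 0.361 kPa

ṁ = 2.88 kg/h = 2.88/3600 = 0.0008 kg/s.
A = πD²/4 = π(0.0179)²/4 = 0.0002516 m²; mean velocity V = ṁ/(ρA) = 0.0008/(0.759 · 0.0002516) = 4.188 m/s.
Reynolds number Re = ρVD/μ = 0.759 · 4.188 · 0.0179 / 1.01e-05 = 5634.
Re > 4000 → turbulent. Relative roughness ε/D = 0.000164/0.0179 = 0.00916. Swamee-Jain: f = 0.25/(log₁₀[0.00916/3.7 + 5.74/5634^0.9])² = 0.25/(log₁₀[0.00248 + 0.00242])² = 0.25/(-2.31)² = 0.04683.
Darcy-Weisbach: ΔP = f(L/D)(ρV²/2) = 0.04683·(20.7/0.0179)·(0.759·4.188²/2) = 0.04683·1156·6.658 = 360.6 Pa.
ΔP = 360.6 Pa = 0.361 kPa.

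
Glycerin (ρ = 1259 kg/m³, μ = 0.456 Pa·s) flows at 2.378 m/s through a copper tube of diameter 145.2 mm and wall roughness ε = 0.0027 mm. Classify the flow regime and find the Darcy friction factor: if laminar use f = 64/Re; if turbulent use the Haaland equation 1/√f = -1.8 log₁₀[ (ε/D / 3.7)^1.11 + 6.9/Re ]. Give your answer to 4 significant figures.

f ≈ 0.06713

Re = ρVD/μ = 1259·2.378·0.1452/0.456 = 953.3.
Re < 2300 → laminar, so f = 64/Re = 0.06713 (roughness is irrelevant in laminar flow).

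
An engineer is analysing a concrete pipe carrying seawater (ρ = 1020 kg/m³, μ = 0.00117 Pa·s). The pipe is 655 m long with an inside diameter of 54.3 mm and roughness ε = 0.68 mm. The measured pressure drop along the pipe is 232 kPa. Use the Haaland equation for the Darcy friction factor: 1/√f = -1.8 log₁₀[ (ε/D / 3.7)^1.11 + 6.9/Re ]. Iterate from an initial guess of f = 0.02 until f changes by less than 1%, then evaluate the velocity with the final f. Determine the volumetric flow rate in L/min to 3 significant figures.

Rearranging Darcy-Weisbach: V = √(2·ΔP·D/(f·L·ρ)). With ε/D = 0.00068/0.0543 = 0.0125, iterate starting from f = 0.02:
  f = 0.02 → V = √(2·2.32e+05·0.0543/(0.02·655·1020)) = 1.373 m/s; Re = ρVD/μ = 6.5e+04; f → 0.04179
  f = 0.04179 → V = 0.9499 m/s; Re = 4.497e+04; f → 0.04212
Converged (Δf/f < 1%). With the final f = 0.04212: V = √(2·2.32e+05·0.0543/(0.04212·655·1020)) = 0.9462 m/s.
Q = V·A = 0.9462·(π/4·0.0543²) = 0.002191 m³/s = 131 L/min.

Q ≈ 131 L/min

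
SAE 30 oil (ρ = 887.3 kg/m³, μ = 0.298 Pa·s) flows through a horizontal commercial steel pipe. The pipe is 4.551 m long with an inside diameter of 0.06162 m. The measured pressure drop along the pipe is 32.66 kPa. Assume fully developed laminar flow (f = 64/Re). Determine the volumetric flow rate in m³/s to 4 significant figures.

Q ≈ 0.008522 m³/s

For laminar flow, f = 64/Re with Re = ρVD/μ, so Darcy-Weisbach reduces to ΔP = 32μLV/D². Solving for V: V = ΔP·D²/(32μL) = 3.266e+04·(0.06162)²/(32·0.298·4.551) = 2.858 m/s.
Check: Re = ρVD/μ = 887.3·2.858·0.06162/0.298 = 524.3 < 2300, so the laminar assumption holds.
Q = V·A = 2.858·(π/4·0.06162²) = 0.008522 m³/s = 0.008522 m³/s.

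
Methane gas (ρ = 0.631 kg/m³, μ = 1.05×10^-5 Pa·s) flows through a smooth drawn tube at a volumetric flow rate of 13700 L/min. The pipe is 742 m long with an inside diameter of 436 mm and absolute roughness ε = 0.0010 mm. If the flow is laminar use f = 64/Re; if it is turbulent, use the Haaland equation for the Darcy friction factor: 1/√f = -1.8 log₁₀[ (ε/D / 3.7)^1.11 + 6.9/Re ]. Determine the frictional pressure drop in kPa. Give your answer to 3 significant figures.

Q = 13700 L/min = 13700/60000 = 0.2283 m³/s.
Cross-sectional area A = πD²/4 = π(0.436)²/4 = 0.1493 m²; mean velocity V = Q/A = 0.2283/0.1493 = 1.529 m/s.
Reynolds number Re = ρVD/μ = 0.631 · 1.529 · 0.436 / 1.05e-05 = 4.007e+04.
Re > 4000 → turbulent. Relative roughness ε/D = 1e-06/0.436 = 2.29e-06. Haaland: 1/√f = -1.8 log₁₀[(2.29e-06/3.7)^1.11 + 6.9/4.007e+04] = -1.8 log₁₀[1.29e-07 + 0.000172] = 6.775, so f = 0.02179.
Darcy-Weisbach: ΔP = f(L/D)(ρV²/2) = 0.02179·(742/0.436)·(0.631·1.529²/2) = 0.02179·1702·0.7379 = 27.36 Pa.
ΔP = 27.36 Pa = 0.0274 kPa.

ΔP ≈ 0.0274 kPa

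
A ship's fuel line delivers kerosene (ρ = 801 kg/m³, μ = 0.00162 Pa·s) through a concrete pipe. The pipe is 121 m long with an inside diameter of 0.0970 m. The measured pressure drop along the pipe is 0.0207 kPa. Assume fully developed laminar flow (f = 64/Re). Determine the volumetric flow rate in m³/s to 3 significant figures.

Q ≈ 2.29×10^-4 m³/s

For laminar flow, f = 64/Re with Re = ρVD/μ, so Darcy-Weisbach reduces to ΔP = 32μLV/D². Solving for V: V = ΔP·D²/(32μL) = 20.7·(0.097)²/(32·0.00162·121) = 0.03105 m/s.
Check: Re = ρVD/μ = 801·0.03105·0.097/0.00162 = 1489 < 2300, so the laminar assumption holds.
Q = V·A = 0.03105·(π/4·0.097²) = 0.0002295 m³/s = 2.29×10^-4 m³/s.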